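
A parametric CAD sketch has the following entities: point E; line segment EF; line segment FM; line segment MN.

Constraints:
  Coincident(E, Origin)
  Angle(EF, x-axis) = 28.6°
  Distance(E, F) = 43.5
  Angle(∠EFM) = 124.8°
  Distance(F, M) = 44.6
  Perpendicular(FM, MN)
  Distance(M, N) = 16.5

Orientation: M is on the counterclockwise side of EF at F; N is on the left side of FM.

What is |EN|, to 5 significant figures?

72.037

E is at the origin; EF runs at 28.6° with length 43.5, so F = 43.5·(cos 28.6°, sin 28.6°) = (38.192, 20.823). ∠EFM = 124.8°, so FM runs at 28.6° + (180° − 124.8°) = 83.800° from the x-axis; with |FM| = 44.6, M = F + 44.6·(cos 83.800°, sin 83.800°) = (43.009, 65.162). FM is perpendicular to MN; with |MN| = 16.5 on the left of FM, N = M + 16.5·(-0.99415, 0.10800) = (26.606, 66.944). Then |EN| = |N − E| = 72.037.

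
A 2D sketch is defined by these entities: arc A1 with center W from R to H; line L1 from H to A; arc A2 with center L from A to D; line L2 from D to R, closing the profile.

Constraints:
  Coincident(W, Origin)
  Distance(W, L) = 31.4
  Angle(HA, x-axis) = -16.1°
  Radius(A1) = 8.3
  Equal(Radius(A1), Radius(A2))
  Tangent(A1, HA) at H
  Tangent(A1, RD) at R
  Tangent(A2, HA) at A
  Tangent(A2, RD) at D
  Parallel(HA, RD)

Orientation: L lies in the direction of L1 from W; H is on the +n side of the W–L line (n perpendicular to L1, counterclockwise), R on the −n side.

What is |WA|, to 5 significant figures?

32.478

Tangency of A1 to both parallel lines with radius 8.3 puts H and R at W ± 8.3·n: H = (2.3017, 7.9745), R = (-2.3017, -7.9745). Equal radii place A and D the same way about L: A = L + 8.3·n = (32.470, -0.73321), D = L − 8.3·n = (27.867, -16.682). Then |WA| = |A − W| = 32.478.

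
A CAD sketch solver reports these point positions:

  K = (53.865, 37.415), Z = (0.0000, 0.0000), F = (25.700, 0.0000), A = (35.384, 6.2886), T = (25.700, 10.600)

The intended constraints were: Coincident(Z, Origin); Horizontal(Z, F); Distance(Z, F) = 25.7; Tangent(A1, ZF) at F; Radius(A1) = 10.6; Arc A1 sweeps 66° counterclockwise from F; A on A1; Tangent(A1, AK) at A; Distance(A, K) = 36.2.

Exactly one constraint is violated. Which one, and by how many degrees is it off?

Tangent(A1, AK) at A — off by 6.70°.

Z = (0.00, 0.00) ✓; Z.y = 0.00, F.y = 0.00 ✓; |ZF| = 25.70 ✓; ∠(TF, FZ) = 90.00° ✓; |TF| = 10.60 ✓; bearing(T→A) − bearing(T→F) = 66.00° ✓; |TA| = 10.60 ✓; ∠(TA, AK) = 96.70° ✗; |AK| = 36.20 ✓.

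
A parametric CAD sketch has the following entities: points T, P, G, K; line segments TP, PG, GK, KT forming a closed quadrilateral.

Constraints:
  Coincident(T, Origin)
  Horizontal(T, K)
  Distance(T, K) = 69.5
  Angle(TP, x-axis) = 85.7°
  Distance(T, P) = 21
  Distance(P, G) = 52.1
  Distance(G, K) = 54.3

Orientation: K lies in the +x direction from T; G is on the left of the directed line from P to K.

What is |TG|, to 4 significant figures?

66.78

Checks: |PG| = 52.10 ✓; |GK| = 54.30 ✓.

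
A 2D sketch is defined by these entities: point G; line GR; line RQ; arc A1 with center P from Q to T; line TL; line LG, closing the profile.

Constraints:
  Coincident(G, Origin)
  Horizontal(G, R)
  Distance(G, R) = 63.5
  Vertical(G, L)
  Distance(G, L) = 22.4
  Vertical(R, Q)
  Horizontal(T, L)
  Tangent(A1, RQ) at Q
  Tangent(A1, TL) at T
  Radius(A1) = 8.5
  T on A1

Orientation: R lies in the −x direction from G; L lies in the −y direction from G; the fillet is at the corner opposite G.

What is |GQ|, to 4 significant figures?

65.00

G is at the origin; GR is horizontal with |GR| = 63.5 and R on the −x side, so R = (-63.50, 0.000). G and L share the same x with |GL| = 22.4 and L on the −y side, so L = (0.000, -22.40). The virtual corner opposite G is at (-63.50, -22.40). Tangency of A1 to RQ means the radius PQ is perpendicular to RQ and tangency of A1 to TL means the radius PT is perpendicular to TL, with radius 8.5, so the center P sits 8.5 in from both sides at P = (-55.00, -13.90). That places the tangent points at Q = (-63.50, -13.90) on RQ and T = (-55.00, -22.40) on TL. Then |GQ| = |Q − G| = 65.00.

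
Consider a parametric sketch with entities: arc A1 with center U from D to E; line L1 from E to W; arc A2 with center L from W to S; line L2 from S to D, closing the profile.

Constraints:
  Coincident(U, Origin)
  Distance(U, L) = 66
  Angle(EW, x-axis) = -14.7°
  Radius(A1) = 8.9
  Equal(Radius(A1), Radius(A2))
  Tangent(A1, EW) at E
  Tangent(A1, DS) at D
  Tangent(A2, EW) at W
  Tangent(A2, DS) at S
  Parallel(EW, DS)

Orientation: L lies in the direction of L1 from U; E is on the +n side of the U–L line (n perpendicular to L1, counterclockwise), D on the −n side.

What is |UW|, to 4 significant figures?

66.60

Tangency of A1 to both parallel lines with radius 8.9 puts E and D at U ± 8.9·n: E = (2.258, 8.609), D = (-2.258, -8.609). Equal radii place W and S the same way about L: W = L + 8.9·n = (66.10, -8.139), S = L − 8.9·n = (61.58, -25.36). Then |UW| = |W − U| = 66.60.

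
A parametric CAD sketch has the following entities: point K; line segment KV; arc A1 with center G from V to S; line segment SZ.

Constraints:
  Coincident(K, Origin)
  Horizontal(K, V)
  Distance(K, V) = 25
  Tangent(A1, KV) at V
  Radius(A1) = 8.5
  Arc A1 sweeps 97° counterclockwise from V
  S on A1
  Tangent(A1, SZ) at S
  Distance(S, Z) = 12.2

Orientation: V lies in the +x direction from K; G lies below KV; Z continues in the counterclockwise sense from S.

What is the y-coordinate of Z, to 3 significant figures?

-21.6

K is at the origin; KV is horizontal with |KV| = 25.0 and V on the +x side, so V = (25.0, 0.00). The tangent condition forces GV to be normal to KV, so G = V + (0, -8.5) = (25.0, -8.50). On A1, V sits at bearing 90° from G; a 97° counterclockwise sweep puts S at bearing 187°, so S = G + 8.5·(cos 187°, sin 187°) = (16.6, -9.54). A1 meets SZ tangentially, so GS is at right angles to SZ, so SZ runs along (−sin 187°, cos 187°); with |SZ| = 12.2, Z = (18.1, -21.6). So Z.y = -21.6.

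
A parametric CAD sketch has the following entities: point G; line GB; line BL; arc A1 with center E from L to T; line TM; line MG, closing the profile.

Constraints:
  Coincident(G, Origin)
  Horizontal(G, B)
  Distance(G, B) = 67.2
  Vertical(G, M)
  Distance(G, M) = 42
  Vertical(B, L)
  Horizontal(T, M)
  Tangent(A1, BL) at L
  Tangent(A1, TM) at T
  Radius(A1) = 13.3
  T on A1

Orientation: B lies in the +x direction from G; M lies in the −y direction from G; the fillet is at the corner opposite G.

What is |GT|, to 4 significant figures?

68.33

The virtual corner opposite G is at (67.20, -42.00). Tangency of A1 to BL means the radius EL is perpendicular to BL and since A1 is tangent to TM there, ET ⟂ TM, with radius 13.3, so the center E sits 13.3 in from both sides at E = (53.90, -28.70). That places the tangent points at L = (67.20, -28.70) on BL and T = (53.90, -42.00) on TM. Then |GT| = |T − G| = 68.33.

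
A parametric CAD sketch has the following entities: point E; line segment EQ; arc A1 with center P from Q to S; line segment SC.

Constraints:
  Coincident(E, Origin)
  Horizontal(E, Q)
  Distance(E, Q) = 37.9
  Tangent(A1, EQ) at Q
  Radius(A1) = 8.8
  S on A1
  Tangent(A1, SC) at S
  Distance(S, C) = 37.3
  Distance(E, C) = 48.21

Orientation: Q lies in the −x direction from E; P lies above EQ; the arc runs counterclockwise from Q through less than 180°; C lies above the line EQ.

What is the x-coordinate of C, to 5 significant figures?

-21.205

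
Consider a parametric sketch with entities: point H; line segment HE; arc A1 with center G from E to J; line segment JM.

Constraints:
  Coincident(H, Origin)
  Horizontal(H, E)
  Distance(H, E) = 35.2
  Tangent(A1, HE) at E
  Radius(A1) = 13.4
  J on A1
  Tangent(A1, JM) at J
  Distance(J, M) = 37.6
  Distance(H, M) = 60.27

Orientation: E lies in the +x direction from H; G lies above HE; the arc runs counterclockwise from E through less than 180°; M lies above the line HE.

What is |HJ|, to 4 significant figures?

50.97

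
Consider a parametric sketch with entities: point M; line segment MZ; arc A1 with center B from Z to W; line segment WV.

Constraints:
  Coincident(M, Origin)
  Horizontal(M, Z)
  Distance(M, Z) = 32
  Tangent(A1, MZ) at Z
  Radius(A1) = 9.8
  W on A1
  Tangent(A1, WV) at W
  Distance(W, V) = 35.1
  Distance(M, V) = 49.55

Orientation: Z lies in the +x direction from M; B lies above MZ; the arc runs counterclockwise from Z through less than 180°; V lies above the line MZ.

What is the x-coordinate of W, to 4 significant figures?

40.27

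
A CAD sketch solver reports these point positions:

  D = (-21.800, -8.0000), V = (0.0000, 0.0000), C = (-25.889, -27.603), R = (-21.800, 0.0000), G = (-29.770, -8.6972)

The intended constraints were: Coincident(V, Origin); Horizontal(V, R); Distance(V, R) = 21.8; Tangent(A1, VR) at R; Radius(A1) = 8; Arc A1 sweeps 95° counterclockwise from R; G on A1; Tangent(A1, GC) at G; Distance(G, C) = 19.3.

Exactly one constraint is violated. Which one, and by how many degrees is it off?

Tangent(A1, GC) at G — off by 6.60°.

V = (0.00, 0.00) ✓; V.y = 0.00, R.y = 0.00 ✓; |VR| = 21.80 ✓; ∠(DR, RV) = 90.00° ✓; |DR| = 8.000 ✓; bearing(D→G) − bearing(D→R) = 95.00° ✓; |DG| = 8.000 ✓; ∠(DG, GC) = 83.40° ✗; |GC| = 19.30 ✓.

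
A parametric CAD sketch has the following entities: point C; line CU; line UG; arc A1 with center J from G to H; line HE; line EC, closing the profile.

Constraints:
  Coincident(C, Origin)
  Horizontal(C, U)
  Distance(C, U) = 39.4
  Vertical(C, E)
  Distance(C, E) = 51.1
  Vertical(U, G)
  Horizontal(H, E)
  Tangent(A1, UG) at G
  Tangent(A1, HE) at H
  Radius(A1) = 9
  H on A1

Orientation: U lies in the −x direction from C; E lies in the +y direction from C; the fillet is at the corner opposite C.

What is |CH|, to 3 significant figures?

59.5

C is at the origin; CU is horizontal with |CU| = 39.4 and U on the −x side, so U = (-39.4, 0.00). C and E share the same x with |CE| = 51.1 and E on the +y side, so E = (0.00, 51.1). The virtual corner opposite C is at (-39.4, 51.1). The tangent condition forces JG to be normal to UG and since A1 is tangent to HE there, JH ⟂ HE, with radius 9.0, so the center J sits 9.0 in from both sides at J = (-30.4, 42.1). That places the tangent points at G = (-39.4, 42.1) on UG and H = (-30.4, 51.1) on HE. Then |CH| = |H − C| = 59.5.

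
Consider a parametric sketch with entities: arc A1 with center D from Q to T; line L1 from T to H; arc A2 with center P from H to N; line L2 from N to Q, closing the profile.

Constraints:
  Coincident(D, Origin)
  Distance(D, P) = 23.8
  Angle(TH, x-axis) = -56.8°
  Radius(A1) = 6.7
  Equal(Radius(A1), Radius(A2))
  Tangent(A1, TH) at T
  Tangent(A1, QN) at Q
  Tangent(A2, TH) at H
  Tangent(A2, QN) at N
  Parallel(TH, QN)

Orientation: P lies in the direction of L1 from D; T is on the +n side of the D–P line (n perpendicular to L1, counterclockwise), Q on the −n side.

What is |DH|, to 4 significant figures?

24.73

The slot axis is L1's direction at -56.8°, so u = (cos -56.8°, sin -56.8°) = (0.5476, -0.8368) and n = (−sin -56.8°, cos -56.8°) = (0.8368, 0.5476). D is at the origin and P lies 23.8 along u from D, so P = 23.8·u = (13.03, -19.91). Tangency of A1 to both parallel lines with radius 6.7 puts T and Q at D ± 6.7·n: T = (5.606, 3.669), Q = (-5.606, -3.669). Equal radii place H and N the same way about P: H = P + 6.7·n = (18.64, -16.25), N = P − 6.7·n = (7.426, -23.58). Then |DH| = |H − D| = 24.73.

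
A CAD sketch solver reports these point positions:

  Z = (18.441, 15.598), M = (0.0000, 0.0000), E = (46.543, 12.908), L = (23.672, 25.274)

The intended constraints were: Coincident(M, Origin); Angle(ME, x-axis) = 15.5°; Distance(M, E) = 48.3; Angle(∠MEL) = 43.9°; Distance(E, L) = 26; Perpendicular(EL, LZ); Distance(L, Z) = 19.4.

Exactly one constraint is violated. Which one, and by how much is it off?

Distance(L, Z) = 19.4 — off by 8.40.

M = (0.00, 0.00) ✓; ME at 15.50° ✓; |ME| = 48.30 ✓; ∠MEL = 43.90° ✓; |EL| = 26.00 ✓; ∠(EL, LZ) = 90.00° ✓; |LZ| = 11.00 ✗.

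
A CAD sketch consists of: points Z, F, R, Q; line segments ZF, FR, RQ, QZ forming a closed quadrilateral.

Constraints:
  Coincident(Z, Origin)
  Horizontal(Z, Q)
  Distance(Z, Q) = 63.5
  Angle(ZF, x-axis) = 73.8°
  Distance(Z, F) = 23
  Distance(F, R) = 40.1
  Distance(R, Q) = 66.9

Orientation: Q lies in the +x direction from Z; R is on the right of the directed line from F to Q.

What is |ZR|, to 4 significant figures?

17.33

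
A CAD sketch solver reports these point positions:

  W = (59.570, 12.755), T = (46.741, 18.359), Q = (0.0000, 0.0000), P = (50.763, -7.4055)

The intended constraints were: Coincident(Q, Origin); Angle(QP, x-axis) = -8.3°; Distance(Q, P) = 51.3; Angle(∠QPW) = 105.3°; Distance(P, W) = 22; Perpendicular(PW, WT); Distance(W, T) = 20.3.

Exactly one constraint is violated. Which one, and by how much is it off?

Distance(W, T) = 20.3 — off by 6.30.

Q = (0.00, 0.00) ✓; QP at -8.300° ✓; |QP| = 51.30 ✓; ∠QPW = 105.3° ✓; |PW| = 22.00 ✓; ∠(PW, WT) = 90.00° ✓; |WT| = 14.00 ✗.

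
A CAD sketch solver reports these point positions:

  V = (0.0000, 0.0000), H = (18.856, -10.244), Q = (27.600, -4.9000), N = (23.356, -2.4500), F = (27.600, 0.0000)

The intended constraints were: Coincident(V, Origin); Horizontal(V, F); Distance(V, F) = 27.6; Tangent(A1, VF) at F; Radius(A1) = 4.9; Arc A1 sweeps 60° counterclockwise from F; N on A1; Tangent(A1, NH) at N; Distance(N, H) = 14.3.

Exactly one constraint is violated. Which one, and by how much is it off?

Distance(N, H) = 14.3 — off by 5.30.

V = (0.00, 0.00) ✓; V.y = 0.00, F.y = 0.00 ✓; |VF| = 27.60 ✓; ∠(QF, FV) = 90.00° ✓; |QF| = 4.900 ✓; bearing(Q→N) − bearing(Q→F) = 60.00° ✓; |QN| = 4.900 ✓; ∠(QN, NH) = 90.00° ✓; |NH| = 9.000 ✗.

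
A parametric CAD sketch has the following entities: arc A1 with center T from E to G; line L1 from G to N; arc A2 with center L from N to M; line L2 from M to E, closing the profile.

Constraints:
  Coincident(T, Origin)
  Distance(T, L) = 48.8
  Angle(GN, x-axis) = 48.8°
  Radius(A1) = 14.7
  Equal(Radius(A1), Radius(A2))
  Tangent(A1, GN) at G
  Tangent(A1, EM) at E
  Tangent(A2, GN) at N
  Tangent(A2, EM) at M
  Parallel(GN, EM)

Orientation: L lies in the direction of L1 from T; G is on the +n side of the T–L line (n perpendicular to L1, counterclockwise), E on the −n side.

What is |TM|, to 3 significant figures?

51.0

The slot axis is L1's direction at 48.8°, so u = (cos 48.8°, sin 48.8°) = (0.659, 0.752) and n = (−sin 48.8°, cos 48.8°) = (-0.752, 0.659). T is at the origin and L lies 48.8 along u from T, so L = 48.8·u = (32.1, 36.7). Tangency of A1 to both parallel lines with radius 14.7 puts G and E at T ± 14.7·n: G = (-11.1, 9.68), E = (11.1, -9.68). Equal radii place N and M the same way about L: N = L + 14.7·n = (21.1, 46.4), M = L − 14.7·n = (43.2, 27.0). Then |TM| = |M − T| = 51.0.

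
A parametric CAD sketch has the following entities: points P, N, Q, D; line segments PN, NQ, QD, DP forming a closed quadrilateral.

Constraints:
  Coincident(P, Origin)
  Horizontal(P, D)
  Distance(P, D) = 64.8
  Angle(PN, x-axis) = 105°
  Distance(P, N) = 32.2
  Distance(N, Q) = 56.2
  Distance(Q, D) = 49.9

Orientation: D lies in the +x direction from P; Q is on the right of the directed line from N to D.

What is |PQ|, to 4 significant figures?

25.97

Checks: |NQ| = 56.20 ✓; |QD| = 49.90 ✓.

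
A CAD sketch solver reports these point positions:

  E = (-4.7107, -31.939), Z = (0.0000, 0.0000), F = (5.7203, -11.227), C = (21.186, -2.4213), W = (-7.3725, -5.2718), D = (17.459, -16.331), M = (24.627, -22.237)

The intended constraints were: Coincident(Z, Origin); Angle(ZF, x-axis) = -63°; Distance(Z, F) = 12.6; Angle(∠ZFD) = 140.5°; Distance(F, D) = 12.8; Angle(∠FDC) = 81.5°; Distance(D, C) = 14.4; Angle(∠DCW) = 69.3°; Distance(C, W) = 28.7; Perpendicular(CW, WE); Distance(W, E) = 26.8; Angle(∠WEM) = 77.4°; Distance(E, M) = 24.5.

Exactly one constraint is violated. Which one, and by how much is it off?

Distance(E, M) = 24.5 — off by 6.40.

Z = (0.00, 0.00) ✓; ZF at -63.00° ✓; |ZF| = 12.60 ✓; ∠ZFD = 140.5° ✓; |FD| = 12.80 ✓; ∠FDC = 81.50° ✓; |DC| = 14.40 ✓; ∠DCW = 69.30° ✓; |CW| = 28.70 ✓; ∠(CW, WE) = 90.00° ✓; |WE| = 26.80 ✓; ∠WEM = 77.40° ✓; |EM| = 30.90 ✗.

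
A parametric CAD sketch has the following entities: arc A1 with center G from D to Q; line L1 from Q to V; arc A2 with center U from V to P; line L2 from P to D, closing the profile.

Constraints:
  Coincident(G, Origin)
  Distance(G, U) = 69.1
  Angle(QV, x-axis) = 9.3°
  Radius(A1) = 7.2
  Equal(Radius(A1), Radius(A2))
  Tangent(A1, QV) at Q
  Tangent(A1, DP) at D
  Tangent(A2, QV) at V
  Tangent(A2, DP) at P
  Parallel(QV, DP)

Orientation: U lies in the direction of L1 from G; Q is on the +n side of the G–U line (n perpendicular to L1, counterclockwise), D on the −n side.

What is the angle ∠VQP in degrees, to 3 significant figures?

11.8°

The slot axis is L1's direction at 9.3°, so u = (cos 9.3°, sin 9.3°) = (0.987, 0.162) and n = (−sin 9.3°, cos 9.3°) = (-0.162, 0.987). G is at the origin and U lies 69.1 along u from G, so U = 69.1·u = (68.2, 11.2). Tangency of A1 to both parallel lines with radius 7.2 puts Q and D at G ± 7.2·n: Q = (-1.16, 7.11), D = (1.16, -7.11). Equal radii place V and P the same way about U: V = U + 7.2·n = (67.0, 18.3), P = U − 7.2·n = (69.4, 4.06). Then cos ∠VQP = QV·QP / (|QV||QP|), giving 11.8°.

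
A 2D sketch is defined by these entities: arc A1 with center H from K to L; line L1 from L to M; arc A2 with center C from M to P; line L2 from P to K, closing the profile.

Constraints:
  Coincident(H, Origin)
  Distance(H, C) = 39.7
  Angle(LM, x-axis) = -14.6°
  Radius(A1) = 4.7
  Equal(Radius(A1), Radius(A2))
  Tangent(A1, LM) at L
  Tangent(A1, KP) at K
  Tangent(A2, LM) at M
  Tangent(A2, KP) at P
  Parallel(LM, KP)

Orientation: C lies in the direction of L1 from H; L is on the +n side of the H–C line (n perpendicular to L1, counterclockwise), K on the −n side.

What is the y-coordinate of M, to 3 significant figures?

-5.46

Tangency of A1 to both parallel lines with radius 4.7 puts L and K at H ± 4.7·n: L = (1.18, 4.55), K = (-1.18, -4.55). Equal radii place M and P the same way about C: M = C + 4.7·n = (39.6, -5.46), P = C − 4.7·n = (37.2, -14.6). So M.y = -5.46.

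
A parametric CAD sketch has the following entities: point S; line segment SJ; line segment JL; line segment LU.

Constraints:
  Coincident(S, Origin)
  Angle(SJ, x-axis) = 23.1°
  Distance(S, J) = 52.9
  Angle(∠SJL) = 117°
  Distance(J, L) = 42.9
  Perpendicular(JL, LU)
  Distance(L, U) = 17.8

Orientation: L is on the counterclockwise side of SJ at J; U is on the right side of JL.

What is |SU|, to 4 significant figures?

93.24

∠SJL = 117.0°, so JL runs at 23.1° + (180° − 117.0°) = 86.10° from the x-axis; with |JL| = 42.9, L = J + 42.9·(cos 86.10°, sin 86.10°) = (51.58, 63.56). The perpendicularity gives LU at right angles to JL; with |LU| = 17.8 on the right of JL, U = L + 17.8·(0.9977, -0.06802) = (69.34, 62.34). Then |SU| = |U − S| = 93.24.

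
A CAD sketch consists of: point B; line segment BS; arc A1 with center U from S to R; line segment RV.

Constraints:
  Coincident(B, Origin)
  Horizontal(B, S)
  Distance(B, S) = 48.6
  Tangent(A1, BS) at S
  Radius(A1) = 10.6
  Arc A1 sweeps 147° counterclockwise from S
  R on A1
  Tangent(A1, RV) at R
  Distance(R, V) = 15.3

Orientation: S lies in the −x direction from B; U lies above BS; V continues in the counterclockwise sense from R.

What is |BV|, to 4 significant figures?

62.23

On A1, S sits at bearing -90° from U; a 147° counterclockwise sweep puts R at bearing 57°, so R = U + 10.6·(cos 57°, sin 57°) = (-42.83, 19.49). Tangency of A1 to RV means the radius UR is perpendicular to RV, so RV runs along (−sin 57°, cos 57°); with |RV| = 15.3, V = (-55.66, 27.82). Then |BV| = |V − B| = 62.23.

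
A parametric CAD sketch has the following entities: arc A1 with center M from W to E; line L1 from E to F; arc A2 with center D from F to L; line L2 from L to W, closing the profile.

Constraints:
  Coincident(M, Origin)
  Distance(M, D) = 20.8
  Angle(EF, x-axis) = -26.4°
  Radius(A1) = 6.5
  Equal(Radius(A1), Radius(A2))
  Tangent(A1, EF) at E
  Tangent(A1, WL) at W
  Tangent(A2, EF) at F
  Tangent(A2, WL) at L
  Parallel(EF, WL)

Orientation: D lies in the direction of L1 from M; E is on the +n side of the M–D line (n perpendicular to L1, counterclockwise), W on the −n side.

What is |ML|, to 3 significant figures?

21.8

The slot axis is L1's direction at -26.4°, so u = (cos -26.4°, sin -26.4°) = (0.896, -0.445) and n = (−sin -26.4°, cos -26.4°) = (0.445, 0.896). M is at the origin and D lies 20.8 along u from M, so D = 20.8·u = (18.6, -9.25). Tangency of A1 to both parallel lines with radius 6.5 puts E and W at M ± 6.5·n: E = (2.89, 5.82), W = (-2.89, -5.82). Equal radii place F and L the same way about D: F = D + 6.5·n = (21.5, -3.43), L = D − 6.5·n = (15.7, -15.1). Then |ML| = |L − M| = 21.8.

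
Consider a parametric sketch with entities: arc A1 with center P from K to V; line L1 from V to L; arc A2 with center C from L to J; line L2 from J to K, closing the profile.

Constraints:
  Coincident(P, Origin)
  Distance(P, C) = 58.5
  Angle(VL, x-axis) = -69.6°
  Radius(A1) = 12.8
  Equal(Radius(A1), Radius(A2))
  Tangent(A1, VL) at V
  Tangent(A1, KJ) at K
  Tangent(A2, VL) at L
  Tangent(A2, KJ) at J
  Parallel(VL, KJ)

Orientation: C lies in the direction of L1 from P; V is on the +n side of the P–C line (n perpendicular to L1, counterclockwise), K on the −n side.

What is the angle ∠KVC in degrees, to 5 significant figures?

77.658°

P is at the origin and C lies 58.5 along u from P, so C = 58.5·u = (20.391, -54.831). Tangency of A1 to both parallel lines with radius 12.8 puts V and K at P ± 12.8·n: V = (11.997, 4.4617), K = (-11.997, -4.4617). Then cos ∠KVC = VK·VC / (|VK||VC|), giving 77.658°.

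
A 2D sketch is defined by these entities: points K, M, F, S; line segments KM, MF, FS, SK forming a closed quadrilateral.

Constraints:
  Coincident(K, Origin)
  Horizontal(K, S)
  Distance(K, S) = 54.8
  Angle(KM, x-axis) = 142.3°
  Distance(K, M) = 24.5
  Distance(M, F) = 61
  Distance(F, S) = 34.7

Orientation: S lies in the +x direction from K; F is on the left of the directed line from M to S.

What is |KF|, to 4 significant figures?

50.24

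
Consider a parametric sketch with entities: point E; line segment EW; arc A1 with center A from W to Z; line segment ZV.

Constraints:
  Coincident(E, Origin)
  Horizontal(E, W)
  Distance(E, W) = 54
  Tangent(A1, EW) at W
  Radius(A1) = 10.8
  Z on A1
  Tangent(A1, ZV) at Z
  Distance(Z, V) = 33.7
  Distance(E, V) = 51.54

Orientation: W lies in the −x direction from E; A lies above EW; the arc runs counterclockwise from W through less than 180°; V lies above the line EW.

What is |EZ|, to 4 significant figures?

44.37

E is at the origin; EW is horizontal with |EW| = 54.0 and W on the −x side, so W = (-54.00, 0.000). The tangent condition forces AW to be normal to EW, so A = W + (0, 10.8) = (-54.00, 10.80). Since AZ ⟂ ZV (tangency), |AV| = √(10.8² + 33.7²) = 35.39 regardless of where Z sits on A1. So V lies on both circle(E, 51.54) and circle(A, 35.39); the above-EW intersection is V = (-33.20, 39.43). Z is the foot of the tangent from V: Z = (-43.74, 7.420).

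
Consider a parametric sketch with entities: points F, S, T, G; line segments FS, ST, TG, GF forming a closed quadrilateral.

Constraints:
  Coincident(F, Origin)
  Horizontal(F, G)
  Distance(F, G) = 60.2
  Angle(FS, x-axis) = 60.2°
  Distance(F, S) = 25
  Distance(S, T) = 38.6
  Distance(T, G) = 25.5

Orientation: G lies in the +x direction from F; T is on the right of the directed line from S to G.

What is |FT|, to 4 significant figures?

37.26

Checks: |ST| = 38.60 ✓; |TG| = 25.50 ✓.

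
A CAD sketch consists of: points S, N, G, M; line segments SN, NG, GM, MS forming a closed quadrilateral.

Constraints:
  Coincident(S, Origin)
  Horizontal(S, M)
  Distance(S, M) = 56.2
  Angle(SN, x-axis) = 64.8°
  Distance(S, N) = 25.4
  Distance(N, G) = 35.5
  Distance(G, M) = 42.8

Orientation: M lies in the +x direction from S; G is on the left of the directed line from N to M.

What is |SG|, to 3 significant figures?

58.1

S is at the origin; SM is horizontal with |SM| = 56.2 and M in +x, so M = (56.2, 0). SN runs at 64.8° with |SN| = 25.4, so N = (10.8, 23.0). G is determined by |NG| = 35.5 and |GM| = 42.8 together: it lies at the intersection of circle(N, 35.5) and circle(M, 42.8). With |NM| = 50.9, the foot of the radical line on NM is 19.8 from N and the perpendicular offset is √(35.5² − 19.8²) = 29.5. Taking the left-of-NM solution: G = (41.8, 40.3).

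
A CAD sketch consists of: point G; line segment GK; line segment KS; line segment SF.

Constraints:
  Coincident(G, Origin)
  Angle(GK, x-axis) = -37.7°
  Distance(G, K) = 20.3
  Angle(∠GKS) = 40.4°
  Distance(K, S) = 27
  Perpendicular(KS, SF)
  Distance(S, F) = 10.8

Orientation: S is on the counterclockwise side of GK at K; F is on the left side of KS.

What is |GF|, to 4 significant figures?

11.78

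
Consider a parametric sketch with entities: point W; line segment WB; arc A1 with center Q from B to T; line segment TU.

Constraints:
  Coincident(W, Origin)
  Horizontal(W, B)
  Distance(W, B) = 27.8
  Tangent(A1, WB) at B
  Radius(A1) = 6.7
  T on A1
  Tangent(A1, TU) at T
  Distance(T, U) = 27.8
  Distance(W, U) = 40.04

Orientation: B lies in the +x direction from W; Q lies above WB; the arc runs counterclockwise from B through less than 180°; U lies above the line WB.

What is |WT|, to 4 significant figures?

35.12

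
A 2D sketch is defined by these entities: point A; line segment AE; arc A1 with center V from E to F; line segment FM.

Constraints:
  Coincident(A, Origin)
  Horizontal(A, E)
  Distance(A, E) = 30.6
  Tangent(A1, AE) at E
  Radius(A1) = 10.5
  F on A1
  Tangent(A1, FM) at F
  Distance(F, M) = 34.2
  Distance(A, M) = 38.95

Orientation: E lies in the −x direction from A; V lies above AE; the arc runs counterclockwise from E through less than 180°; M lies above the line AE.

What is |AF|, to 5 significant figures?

21.879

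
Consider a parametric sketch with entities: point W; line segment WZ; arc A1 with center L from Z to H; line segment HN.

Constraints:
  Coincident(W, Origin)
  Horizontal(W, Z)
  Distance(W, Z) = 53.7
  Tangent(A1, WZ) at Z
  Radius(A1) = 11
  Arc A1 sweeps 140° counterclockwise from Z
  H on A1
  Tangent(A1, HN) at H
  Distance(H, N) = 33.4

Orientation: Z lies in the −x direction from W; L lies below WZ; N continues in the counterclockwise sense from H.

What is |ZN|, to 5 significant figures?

44.892

W is at the origin; W and Z share the same y with |WZ| = 53.7 and Z on the −x side, so Z = (-53.700, 0.0000). The tangent condition forces LZ to be normal to WZ, so L = Z + (0, -11) = (-53.700, -11.000). On A1, Z sits at bearing 90° from L; a 140° counterclockwise sweep puts H at bearing 230°, so H = L + 11.0·(cos 230°, sin 230°) = (-60.771, -19.426). The tangent condition forces LH to be normal to HN, so HN runs along (−sin 230°, cos 230°); with |HN| = 33.4, N = (-35.185, -40.896). Then |ZN| = |N − Z| = 44.892.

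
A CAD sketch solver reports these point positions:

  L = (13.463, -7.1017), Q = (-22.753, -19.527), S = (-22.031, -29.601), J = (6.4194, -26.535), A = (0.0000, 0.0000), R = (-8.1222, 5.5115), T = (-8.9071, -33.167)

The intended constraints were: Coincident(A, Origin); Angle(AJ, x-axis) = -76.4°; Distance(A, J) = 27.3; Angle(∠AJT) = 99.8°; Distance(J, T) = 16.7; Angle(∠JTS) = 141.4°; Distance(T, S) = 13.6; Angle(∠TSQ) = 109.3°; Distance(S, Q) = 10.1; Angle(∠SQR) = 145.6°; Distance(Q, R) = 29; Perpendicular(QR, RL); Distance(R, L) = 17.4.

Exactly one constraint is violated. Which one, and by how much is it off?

Distance(R, L) = 17.4 — off by 7.60.

A = (0.00, 0.00) ✓; AJ at -76.40° ✓; |AJ| = 27.30 ✓; ∠AJT = 99.80° ✓; |JT| = 16.70 ✓; ∠JTS = 141.4° ✓; |TS| = 13.60 ✓; ∠TSQ = 109.3° ✓; |SQ| = 10.10 ✓; ∠SQR = 145.6° ✓; |QR| = 29.00 ✓; ∠(QR, RL) = 90.00° ✓; |RL| = 25.00 ✗.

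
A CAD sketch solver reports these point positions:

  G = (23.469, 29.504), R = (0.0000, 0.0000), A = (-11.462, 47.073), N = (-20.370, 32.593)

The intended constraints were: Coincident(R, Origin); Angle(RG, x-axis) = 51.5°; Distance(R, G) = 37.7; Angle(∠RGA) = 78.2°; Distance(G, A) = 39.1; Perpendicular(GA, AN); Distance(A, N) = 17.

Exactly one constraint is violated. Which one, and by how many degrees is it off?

Perpendicular(GA, AN) — off by 4.90°.

R = (0.00, 0.00) ✓; RG at 51.50° ✓; |RG| = 37.70 ✓; ∠RGA = 78.20° ✓; |GA| = 39.10 ✓; ∠(GA, AN) = 85.10° ✗; |AN| = 17.00 ✓.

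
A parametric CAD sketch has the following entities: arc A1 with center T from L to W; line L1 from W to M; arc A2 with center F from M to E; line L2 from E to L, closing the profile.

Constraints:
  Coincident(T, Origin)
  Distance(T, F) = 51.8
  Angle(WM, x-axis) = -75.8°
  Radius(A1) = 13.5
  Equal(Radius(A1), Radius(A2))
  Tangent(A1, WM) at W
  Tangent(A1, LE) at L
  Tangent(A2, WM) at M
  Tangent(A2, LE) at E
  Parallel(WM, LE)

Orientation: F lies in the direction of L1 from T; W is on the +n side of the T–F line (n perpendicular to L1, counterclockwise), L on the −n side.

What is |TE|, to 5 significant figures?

53.530

Tangency of A1 to both parallel lines with radius 13.5 puts W and L at T ± 13.5·n: W = (13.088, 3.3116), L = (-13.088, -3.3116). Equal radii place M and E the same way about F: M = F + 13.5·n = (25.794, -46.906), E = F − 13.5·n = (-0.38059, -53.529). Then |TE| = |E − T| = 53.530.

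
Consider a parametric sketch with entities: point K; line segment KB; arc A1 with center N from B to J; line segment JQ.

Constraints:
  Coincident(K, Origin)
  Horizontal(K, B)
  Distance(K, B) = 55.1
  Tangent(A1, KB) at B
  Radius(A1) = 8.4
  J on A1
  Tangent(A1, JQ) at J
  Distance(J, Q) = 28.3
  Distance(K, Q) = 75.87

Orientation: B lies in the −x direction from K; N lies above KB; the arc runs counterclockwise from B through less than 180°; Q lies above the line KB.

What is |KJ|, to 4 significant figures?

50.65

K is at the origin; K and B share the same y with |KB| = 55.1 and B on the −x side, so B = (-55.10, 0.000). Since A1 is tangent to KB there, NB ⟂ KB, so N = B + (0, 8.4) = (-55.10, 8.400). Since NJ ⟂ JQ (tangency), |NQ| = √(8.4² + 28.3²) = 29.52 regardless of where J sits on A1. So Q lies on both circle(K, 75.87) and circle(N, 29.52); the above-KB intersection is Q = (-67.13, 35.36). J is the foot of the tangent from Q: J = (-48.72, 13.86).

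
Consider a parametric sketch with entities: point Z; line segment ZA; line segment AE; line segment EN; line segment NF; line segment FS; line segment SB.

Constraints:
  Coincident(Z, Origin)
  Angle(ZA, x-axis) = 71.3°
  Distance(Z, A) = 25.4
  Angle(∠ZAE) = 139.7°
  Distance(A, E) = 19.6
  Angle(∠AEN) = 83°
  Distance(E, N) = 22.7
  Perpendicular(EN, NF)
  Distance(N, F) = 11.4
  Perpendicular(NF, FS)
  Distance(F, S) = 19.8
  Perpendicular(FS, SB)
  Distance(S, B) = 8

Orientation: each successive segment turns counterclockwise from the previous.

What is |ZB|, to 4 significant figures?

37.91

Z is at the origin; ZA runs at 71.3° with length 25.4, so A = (8.144, 24.06). ∠ZAE = 139.7° gives AE at 111.6° from the x-axis; with |AE| = 19.6, E = (0.9283, 42.28). ∠AEN = 83.0° gives EN at -151.4° from the x-axis; with |EN| = 22.7, N = (-19.00, 31.42). EN ⟂ NF, so NF runs at -61.40°; with |NF| = 11.4, F = (-13.54, 21.41). The perpendicularity gives FS at right angles to NF, so FS runs at 28.60°; with |FS| = 19.8, S = (3.839, 30.89). The perpendicularity gives SB at right angles to FS, so SB runs at 118.6°; with |SB| = 8.0, B = (0.009730, 37.91). Then |ZB| = |B − Z| = 37.91.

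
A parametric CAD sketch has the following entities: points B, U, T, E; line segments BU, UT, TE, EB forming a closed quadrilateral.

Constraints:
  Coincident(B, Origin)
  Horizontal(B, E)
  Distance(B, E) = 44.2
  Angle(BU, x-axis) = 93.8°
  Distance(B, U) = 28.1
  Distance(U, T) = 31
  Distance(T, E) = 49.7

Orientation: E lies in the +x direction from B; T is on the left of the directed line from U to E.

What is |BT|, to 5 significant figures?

51.238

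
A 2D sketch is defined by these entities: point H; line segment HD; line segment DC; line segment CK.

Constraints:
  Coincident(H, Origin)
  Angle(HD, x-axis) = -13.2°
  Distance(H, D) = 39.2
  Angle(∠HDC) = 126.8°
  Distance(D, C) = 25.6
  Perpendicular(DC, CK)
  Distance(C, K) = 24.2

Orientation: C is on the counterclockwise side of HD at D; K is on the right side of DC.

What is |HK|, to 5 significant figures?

74.156

H is at the origin; HD runs at -13.2° with length 39.2, so D = 39.2·(cos -13.2°, sin -13.2°) = (38.164, -8.9514). ∠HDC = 126.8°, so DC runs at -13.2° + (180° − 126.8°) = 40.000° from the x-axis; with |DC| = 25.6, C = D + 25.6·(cos 40.000°, sin 40.000°) = (57.775, 7.5040). The perpendicularity gives CK at right angles to DC; with |CK| = 24.2 on the right of DC, K = C + 24.2·(0.64279, -0.76604) = (73.330, -11.034). Then |HK| = |K − H| = 74.156.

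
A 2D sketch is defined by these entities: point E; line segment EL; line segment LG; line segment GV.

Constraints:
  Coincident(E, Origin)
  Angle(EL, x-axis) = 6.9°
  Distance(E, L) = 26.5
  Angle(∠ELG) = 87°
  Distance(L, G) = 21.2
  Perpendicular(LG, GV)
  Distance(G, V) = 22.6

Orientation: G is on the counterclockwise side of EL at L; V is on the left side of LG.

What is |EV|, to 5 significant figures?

20.186

E is at the origin; EL runs at 6.9° with length 26.5, so L = 26.5·(cos 6.9°, sin 6.9°) = (26.308, 3.1836). ∠ELG = 87.0°, so LG runs at 6.9° + (180° − 87.0°) = 99.900° from the x-axis; with |LG| = 21.2, G = L + 21.2·(cos 99.900°, sin 99.900°) = (22.663, 24.068). LG ⟂ GV; with |GV| = 22.6 on the left of LG, V = G + 22.6·(-0.98511, -0.17193) = (0.39970, 20.182). Then |EV| = |V − E| = 20.186.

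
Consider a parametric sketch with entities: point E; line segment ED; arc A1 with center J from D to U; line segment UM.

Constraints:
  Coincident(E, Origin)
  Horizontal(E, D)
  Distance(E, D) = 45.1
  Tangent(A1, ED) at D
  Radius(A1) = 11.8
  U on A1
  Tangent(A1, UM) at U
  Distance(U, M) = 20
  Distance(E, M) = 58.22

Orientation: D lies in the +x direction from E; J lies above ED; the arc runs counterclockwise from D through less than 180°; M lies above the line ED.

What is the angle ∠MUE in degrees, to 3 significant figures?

80.2°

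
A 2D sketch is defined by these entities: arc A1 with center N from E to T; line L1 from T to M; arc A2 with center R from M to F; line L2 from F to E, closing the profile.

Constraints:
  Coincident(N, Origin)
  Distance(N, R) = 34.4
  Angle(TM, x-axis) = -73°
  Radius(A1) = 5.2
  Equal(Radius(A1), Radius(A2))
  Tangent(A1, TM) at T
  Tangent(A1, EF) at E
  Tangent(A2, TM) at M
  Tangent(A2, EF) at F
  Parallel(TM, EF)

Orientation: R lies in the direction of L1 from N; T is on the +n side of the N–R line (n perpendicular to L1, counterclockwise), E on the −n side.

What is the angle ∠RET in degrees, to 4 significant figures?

81.40°

The slot axis is L1's direction at -73.0°, so u = (cos -73.0°, sin -73.0°) = (0.2924, -0.9563) and n = (−sin -73.0°, cos -73.0°) = (0.9563, 0.2924). N is at the origin and R lies 34.4 along u from N, so R = 34.4·u = (10.06, -32.90). Tangency of A1 to both parallel lines with radius 5.2 puts T and E at N ± 5.2·n: T = (4.973, 1.520), E = (-4.973, -1.520). Then cos ∠RET = ER·ET / (|ER||ET|), giving 81.40°.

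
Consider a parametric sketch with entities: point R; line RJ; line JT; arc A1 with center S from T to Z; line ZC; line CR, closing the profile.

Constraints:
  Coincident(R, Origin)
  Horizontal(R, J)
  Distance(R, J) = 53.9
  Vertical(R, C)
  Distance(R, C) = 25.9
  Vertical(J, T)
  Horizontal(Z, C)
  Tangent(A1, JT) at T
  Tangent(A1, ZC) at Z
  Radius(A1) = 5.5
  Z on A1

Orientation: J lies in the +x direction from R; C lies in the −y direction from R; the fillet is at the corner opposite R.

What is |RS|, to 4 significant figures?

52.52

R is at the origin; R and J share the same y with |RJ| = 53.9 and J on the +x side, so J = (53.90, 0.000). RC is vertical with |RC| = 25.9 and C on the −y side, so C = (0.000, -25.90). The virtual corner opposite R is at (53.90, -25.90). Since A1 is tangent to JT there, ST ⟂ JT and A1 meets ZC tangentially, so SZ is at right angles to ZC, with radius 5.5, so the center S sits 5.5 in from both sides at S = (48.40, -20.40). Then |RS| = |S − R| = 52.52.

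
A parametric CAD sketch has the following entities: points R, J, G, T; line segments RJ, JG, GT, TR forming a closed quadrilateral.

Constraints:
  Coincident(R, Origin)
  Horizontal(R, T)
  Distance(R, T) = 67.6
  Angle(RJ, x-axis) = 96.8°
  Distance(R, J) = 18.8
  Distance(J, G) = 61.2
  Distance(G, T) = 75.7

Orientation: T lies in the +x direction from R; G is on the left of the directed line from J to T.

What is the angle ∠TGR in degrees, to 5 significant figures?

52.927°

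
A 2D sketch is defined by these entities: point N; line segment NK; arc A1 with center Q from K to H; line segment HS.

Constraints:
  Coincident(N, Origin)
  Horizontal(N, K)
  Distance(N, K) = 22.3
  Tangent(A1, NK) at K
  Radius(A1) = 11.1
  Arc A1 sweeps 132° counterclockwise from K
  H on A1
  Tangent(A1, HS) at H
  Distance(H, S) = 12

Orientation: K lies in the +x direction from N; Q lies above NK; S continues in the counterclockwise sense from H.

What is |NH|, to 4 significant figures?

35.73

Since A1 is tangent to NK there, QK ⟂ NK, so Q = K + (0, 11.1) = (22.30, 11.10). On A1, K sits at bearing -90° from Q; a 132° counterclockwise sweep puts H at bearing 42°, so H = Q + 11.1·(cos 42°, sin 42°) = (30.55, 18.53). Then |NH| = |H − N| = 35.73.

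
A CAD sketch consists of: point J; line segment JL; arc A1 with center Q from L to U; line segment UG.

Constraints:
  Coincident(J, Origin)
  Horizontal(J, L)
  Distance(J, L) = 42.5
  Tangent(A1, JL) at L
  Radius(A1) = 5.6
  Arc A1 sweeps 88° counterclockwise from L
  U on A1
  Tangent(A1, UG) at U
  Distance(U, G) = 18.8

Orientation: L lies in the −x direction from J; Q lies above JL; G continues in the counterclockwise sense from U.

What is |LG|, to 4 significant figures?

24.99

J is at the origin; JL is horizontal with |JL| = 42.5 and L on the −x side, so L = (-42.50, 0.000). The tangent condition forces QL to be normal to JL, so Q = L + (0, 5.6) = (-42.50, 5.600). On A1, L sits at bearing -90° from Q; an 88° counterclockwise sweep puts U at bearing -2°, so U = Q + 5.6·(cos -2°, sin -2°) = (-36.90, 5.405). Tangency of A1 to UG means the radius QU is perpendicular to UG, so UG runs along (−sin -2°, cos -2°); with |UG| = 18.8, G = (-36.25, 24.19). Then |LG| = |G − L| = 24.99.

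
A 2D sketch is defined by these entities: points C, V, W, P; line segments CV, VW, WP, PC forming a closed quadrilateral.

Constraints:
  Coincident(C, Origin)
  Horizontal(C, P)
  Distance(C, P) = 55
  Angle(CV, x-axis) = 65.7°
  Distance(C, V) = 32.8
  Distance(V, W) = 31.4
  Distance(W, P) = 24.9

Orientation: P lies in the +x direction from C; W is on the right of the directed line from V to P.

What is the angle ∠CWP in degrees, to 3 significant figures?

166°

C is at the origin; C and P share the same y with |CP| = 55.0 and P in +x, so P = (55.0, 0). CV runs at 65.7° with |CV| = 32.8, so V = (13.5, 29.9). W is determined by |VW| = 31.4 and |WP| = 24.9 together: it lies at the intersection of circle(V, 31.4) and circle(P, 24.9). With |VP| = 51.1, the foot of the radical line on VP is 29.2 from V and the perpendicular offset is √(31.4² − 29.2²) = 11.7. Taking the right-of-VP solution: W = (30.3, 3.39).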